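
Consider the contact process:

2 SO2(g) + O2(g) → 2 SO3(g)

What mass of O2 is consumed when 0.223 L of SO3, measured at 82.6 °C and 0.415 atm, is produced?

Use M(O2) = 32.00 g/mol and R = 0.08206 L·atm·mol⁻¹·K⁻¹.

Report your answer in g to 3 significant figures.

0.0507 g

n(SO3) = PV/RT = (0.415 × 0.223) / (0.08206 × 355.75) = 0.003170 mol
n(O2) = (1/2) × 0.003170 = 0.001585 mol
m(O2) = 0.001585 × 32.00 = 0.05072 g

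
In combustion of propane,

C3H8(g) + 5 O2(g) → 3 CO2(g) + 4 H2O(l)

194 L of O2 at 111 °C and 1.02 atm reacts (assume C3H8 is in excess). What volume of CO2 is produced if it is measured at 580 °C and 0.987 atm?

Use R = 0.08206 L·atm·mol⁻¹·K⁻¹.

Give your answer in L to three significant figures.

267 L

n(O2) = PV/RT = (1.02 × 194) / (0.08206 × 384.15) = 6.277 mol
n(CO2) = (3/5) × 6.277 = 3.766 mol
V = nRT/P = 3.766 × 0.08206 × 853.15 / 0.987 = 267.1 L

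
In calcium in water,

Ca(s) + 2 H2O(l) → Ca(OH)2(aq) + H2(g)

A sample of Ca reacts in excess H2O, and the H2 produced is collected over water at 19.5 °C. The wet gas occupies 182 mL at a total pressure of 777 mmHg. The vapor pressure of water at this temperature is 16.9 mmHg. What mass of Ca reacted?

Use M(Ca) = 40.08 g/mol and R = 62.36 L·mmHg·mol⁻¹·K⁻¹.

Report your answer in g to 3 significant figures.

0.304 g

P(H2) = 777 − 16.9 = 760.1 mmHg
n(H2) = PV/RT = (760.1 × 0.1820) / (62.36 × 292.65) = 0.007580 mol
n(Ca) = (1/1) × 0.007580 = 0.007580 mol
m(Ca) = 0.007580 × 40.08 = 0.3038 g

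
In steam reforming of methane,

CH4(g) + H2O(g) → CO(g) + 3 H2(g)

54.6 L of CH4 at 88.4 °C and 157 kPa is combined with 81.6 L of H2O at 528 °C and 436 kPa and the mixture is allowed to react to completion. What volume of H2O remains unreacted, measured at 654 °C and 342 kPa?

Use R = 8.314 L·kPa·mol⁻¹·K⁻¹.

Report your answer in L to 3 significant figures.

n(CH4) = PV/RT = (157 × 54.6) / (8.314 × 361.55) = 2.852 mol
n(H2O) = PV/RT = (436 × 81.6) / (8.314 × 801.15) = 5.341 mol
For 2.852 mol CH4, stoichiometry requires (1/1) × 2.852 = 2.852 mol H2O; 5.341 mol is available, so CH4 is limiting.
n(H2O) consumed = (1/1) × 2.852 = 2.852 mol; remaining = 5.341 − 2.852 = 2.489 mol
V(H2O) = nRT/P = 2.489 × 8.314 × 927.15 / 342 = 56.10 L

56.1 L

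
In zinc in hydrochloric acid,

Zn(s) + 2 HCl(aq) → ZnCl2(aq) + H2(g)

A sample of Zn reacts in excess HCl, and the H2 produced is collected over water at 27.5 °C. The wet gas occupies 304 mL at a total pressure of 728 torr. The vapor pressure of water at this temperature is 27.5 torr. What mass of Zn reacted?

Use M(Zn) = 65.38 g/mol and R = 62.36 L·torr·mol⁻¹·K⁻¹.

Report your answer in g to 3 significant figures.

0.743 g

P(H2) = 728 − 27.5 = 700.5 torr
n(H2) = PV/RT = (700.5 × 0.3040) / (62.36 × 300.65) = 0.01136 mol
n(Zn) = (1/1) × 0.01136 = 0.01136 mol
m(Zn) = 0.01136 × 65.38 = 0.7427 g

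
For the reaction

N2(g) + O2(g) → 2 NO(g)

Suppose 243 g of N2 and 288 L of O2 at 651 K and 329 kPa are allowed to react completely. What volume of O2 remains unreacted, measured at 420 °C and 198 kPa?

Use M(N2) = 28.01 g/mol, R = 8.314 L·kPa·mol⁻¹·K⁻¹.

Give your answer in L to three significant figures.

n(N2) = 243 / 28.01 = 8.675 mol
n(O2) = PV/RT = (329 × 288) / (8.314 × 651) = 17.51 mol
For 8.675 mol N2, stoichiometry requires (1/1) × 8.675 = 8.675 mol O2; 17.51 mol is available, so N2 is limiting.
n(O2) consumed = (1/1) × 8.675 = 8.675 mol; remaining = 17.51 − 8.675 = 8.835 mol
V(O2) = nRT/P = 8.835 × 8.314 × 693.15 / 198 = 257.1 L

257 L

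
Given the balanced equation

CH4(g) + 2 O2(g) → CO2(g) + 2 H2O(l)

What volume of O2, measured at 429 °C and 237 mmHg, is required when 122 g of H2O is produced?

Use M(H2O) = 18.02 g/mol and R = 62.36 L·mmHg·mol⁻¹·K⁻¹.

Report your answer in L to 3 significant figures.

1250 L

n(H2O) = 122.0 / 18.02 = 6.770 mol
n(O2) = (2/2) × 6.770 = 6.770 mol
V = nRT/P = 6.770 × 62.36 × 702.15 / 237 = 1251 L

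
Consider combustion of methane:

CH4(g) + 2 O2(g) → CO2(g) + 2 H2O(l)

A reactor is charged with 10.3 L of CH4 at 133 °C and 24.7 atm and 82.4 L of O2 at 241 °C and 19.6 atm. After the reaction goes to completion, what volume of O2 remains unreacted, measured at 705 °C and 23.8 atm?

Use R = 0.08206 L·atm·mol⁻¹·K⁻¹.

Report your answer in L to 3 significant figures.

77.6 L

n(CH4) = PV/RT = (24.7 × 10.3) / (0.08206 × 406.15) = 7.633 mol
n(O2) = PV/RT = (19.6 × 82.4) / (0.08206 × 514.15) = 38.28 mol
For 7.633 mol CH4, stoichiometry requires (2/1) × 7.633 = 15.27 mol O2; 38.28 mol is available, so CH4 is limiting.
n(O2) consumed = (2/1) × 7.633 = 15.27 mol; remaining = 38.28 − 15.27 = 23.01 mol
V(O2) = nRT/P = 23.01 × 0.08206 × 978.15 / 23.8 = 77.60 L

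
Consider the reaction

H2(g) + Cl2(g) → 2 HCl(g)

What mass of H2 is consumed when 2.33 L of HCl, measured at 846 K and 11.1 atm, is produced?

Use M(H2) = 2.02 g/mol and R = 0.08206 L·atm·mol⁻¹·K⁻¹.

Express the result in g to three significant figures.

0.376 g

n(HCl) = PV/RT = (11.1 × 2.33) / (0.08206 × 846) = 0.3725 mol
n(H2) = (1/2) × 0.3725 = 0.1862 mol
m(H2) = 0.1862 × 2.02 = 0.3761 g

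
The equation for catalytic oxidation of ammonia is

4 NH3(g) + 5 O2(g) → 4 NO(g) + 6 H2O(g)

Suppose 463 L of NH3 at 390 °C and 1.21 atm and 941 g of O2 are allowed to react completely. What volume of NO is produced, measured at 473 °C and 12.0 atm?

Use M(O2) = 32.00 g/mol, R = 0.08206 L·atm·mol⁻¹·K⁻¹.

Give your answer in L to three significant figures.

52.5 L

n(NH3) = PV/RT = (1.21 × 463) / (0.08206 × 663.15) = 10.29 mol
n(O2) = 941 / 32.00 = 29.41 mol
For 10.29 mol NH3, stoichiometry requires (5/4) × 10.29 = 12.86 mol O2; 29.41 mol is available, so NH3 is limiting.
n(NO) = (4/4) × 10.29 = 10.29 mol
V(NO) = nRT/P = 10.29 × 0.08206 × 746.15 / 12.0 = 52.50 L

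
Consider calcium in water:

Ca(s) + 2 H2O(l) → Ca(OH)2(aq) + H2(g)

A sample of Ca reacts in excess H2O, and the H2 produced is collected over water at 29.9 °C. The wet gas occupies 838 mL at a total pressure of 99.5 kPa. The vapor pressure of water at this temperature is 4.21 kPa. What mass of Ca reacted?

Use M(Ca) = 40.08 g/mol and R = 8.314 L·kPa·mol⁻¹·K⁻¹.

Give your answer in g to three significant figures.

P(H2) = 99.5 − 4.21 = 95.29 kPa
n(H2) = PV/RT = (95.29 × 0.8380) / (8.314 × 303.05) = 0.03169 mol
n(Ca) = (1/1) × 0.03169 = 0.03169 mol
m(Ca) = 0.03169 × 40.08 = 1.270 g

1.27 g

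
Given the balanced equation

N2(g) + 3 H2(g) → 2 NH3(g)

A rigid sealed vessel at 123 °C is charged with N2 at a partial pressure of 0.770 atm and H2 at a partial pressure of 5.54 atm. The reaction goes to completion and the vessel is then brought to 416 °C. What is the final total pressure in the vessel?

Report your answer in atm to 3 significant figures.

Because the vessel is rigid and T is held at 123 °C, work the stoichiometry in partial pressures (P_i = n_iRT/V).
P(H2) required for 0.770 atm of N2 = (3/1) × 0.770 = 2.310 atm; available 5.54 atm, so N2 is limiting.
P(H2) remaining = 5.54 − (3/1) × 0.770 = 3.230 atm
P(gaseous products) = (2)/1 × 0.770 = 1.540 atm
P_total at 123 °C = 3.230 + 1.540 = 4.770 atm
Scaling to 416 °C: P = 4.770 × 689.15/396.15 = 8.298 atm

8.30 atm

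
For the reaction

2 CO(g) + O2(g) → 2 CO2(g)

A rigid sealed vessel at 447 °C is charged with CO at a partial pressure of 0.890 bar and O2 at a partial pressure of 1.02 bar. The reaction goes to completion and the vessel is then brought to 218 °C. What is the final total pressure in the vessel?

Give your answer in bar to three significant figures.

At constant V, partial pressures at 447 °C are proportional to moles, so apply stoichiometry directly to pressures.
P(O2) required for 0.890 bar of CO = (1/2) × 0.890 = 0.4450 bar; available 1.02 bar, so CO is limiting.
P(O2) remaining = 1.02 − (1/2) × 0.890 = 0.5750 bar
P(gaseous products) = (2)/2 × 0.890 = 0.8900 bar
P_total at 447 °C = 0.5750 + 0.8900 = 1.465 bar
Scaling to 218 °C: P = 1.465 × 491.15/720.15 = 0.9991 bar

0.999 bar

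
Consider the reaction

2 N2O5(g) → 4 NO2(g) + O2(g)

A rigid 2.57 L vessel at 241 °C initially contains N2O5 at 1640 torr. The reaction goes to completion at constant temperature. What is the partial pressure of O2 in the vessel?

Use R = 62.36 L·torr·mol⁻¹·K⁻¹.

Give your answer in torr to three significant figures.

n(N2O5)₀ = PV/RT = (1640 × 2.57) / (62.36 × 514.15) = 0.1315 mol
n(O2) = (1/2) × 0.1315 = 0.06575 mol
P(O2) = nRT/V = 0.06575 × 62.36 × 514.15 / 2.57 = 820.3 torr

820 torr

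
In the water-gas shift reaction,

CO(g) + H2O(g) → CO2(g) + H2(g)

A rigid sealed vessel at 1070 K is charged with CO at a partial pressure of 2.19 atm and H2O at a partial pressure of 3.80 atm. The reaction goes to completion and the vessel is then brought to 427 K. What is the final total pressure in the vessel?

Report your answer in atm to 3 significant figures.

Because the vessel is rigid and T is held at 1070 K, work the stoichiometry in partial pressures (P_i = n_iRT/V).
P(H2O) required for 2.19 atm of CO = (1/1) × 2.19 = 2.190 atm; available 3.80 atm, so CO is limiting.
P(H2O) remaining = 3.80 − (1/1) × 2.19 = 1.610 atm
P(gaseous products) = (1+1)/1 × 2.19 = 4.380 atm
P_total at 1070 K = 1.610 + 4.380 = 5.990 atm
Scaling to 427 K: P = 5.990 × 427/1070 = 2.390 atm

2.39 atm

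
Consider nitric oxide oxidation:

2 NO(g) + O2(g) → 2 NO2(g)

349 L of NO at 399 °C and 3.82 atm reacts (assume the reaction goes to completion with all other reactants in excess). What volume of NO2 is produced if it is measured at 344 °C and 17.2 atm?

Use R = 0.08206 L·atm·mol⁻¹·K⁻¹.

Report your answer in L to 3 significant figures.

n(NO) = PV/RT = (3.82 × 349) / (0.08206 × 672.15) = 24.17 mol
n(NO2) = (2/2) × 24.17 = 24.17 mol
V = nRT/P = 24.17 × 0.08206 × 617.15 / 17.2 = 71.17 L

71.2 L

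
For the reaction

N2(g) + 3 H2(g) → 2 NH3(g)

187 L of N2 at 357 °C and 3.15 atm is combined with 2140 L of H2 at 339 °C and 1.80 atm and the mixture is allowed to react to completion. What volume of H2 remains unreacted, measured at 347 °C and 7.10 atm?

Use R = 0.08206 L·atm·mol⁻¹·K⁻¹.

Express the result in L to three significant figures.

n(N2) = PV/RT = (3.15 × 187) / (0.08206 × 630.15) = 11.39 mol
n(H2) = PV/RT = (1.80 × 2140) / (0.08206 × 612.15) = 76.68 mol
For 11.39 mol N2, stoichiometry requires (3/1) × 11.39 = 34.17 mol H2; 76.68 mol is available, so N2 is limiting.
n(H2) consumed = (3/1) × 11.39 = 34.17 mol; remaining = 76.68 − 34.17 = 42.51 mol
V(H2) = nRT/P = 42.51 × 0.08206 × 620.15 / 7.10 = 304.7 L

305 L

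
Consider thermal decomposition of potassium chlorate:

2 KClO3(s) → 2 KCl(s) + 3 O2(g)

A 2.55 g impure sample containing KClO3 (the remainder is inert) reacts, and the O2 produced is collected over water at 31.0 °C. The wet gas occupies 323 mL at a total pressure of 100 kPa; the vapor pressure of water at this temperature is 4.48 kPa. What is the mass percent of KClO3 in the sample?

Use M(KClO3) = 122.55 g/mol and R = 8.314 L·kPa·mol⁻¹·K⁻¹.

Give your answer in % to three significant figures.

P(O2) = 100 − 4.48 = 95.52 kPa
n(O2) = PV/RT = (95.52 × 0.3230) / (8.314 × 304.15) = 0.01220 mol
n(KClO3) = (2/3) × 0.01220 = 0.008133 mol
m(KClO3) = 0.008133 × 122.55 = 0.9967 g
%KClO3 = 0.9967 / 2.55 × 100 = 39.09%

39.1 %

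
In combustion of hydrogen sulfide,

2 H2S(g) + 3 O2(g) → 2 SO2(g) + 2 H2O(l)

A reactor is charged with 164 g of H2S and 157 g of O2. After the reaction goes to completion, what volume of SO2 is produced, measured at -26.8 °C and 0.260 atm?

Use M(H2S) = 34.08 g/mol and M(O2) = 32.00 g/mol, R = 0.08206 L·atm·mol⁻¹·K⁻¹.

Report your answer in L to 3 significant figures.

254 L

n(H2S) = 164 / 34.08 = 4.812 mol
n(O2) = 157 / 32.00 = 4.906 mol
For 4.812 mol H2S, stoichiometry requires (3/2) × 4.812 = 7.218 mol O2; 4.906 mol is available, so O2 is limiting.
n(SO2) = (2/3) × 4.906 = 3.271 mol
V(SO2) = nRT/P = 3.271 × 0.08206 × 246.35 / 0.260 = 254.3 L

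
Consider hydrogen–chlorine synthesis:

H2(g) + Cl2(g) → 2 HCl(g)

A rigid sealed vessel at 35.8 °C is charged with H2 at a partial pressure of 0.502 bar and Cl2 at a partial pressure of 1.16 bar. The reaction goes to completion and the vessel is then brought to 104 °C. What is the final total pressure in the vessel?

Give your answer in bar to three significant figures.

Because the vessel is rigid and T is held at 35.8 °C, work the stoichiometry in partial pressures (P_i = n_iRT/V).
P(Cl2) required for 0.502 bar of H2 = (1/1) × 0.502 = 0.5020 bar; available 1.16 bar, so H2 is limiting.
P(Cl2) remaining = 1.16 − (1/1) × 0.502 = 0.6580 bar
P(gaseous products) = (2)/1 × 0.502 = 1.004 bar
P_total at 35.8 °C = 0.6580 + 1.004 = 1.662 bar
Scaling to 104 °C: P = 1.662 × 377.15/308.95 = 2.029 bar

2.03 bar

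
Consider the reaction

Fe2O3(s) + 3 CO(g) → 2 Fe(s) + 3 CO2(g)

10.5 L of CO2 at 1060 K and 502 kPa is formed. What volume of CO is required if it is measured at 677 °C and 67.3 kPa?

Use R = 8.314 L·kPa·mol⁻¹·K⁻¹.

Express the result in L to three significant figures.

n(CO2) = PV/RT = (502 × 10.5) / (8.314 × 1060) = 0.5981 mol
n(CO) = (3/3) × 0.5981 = 0.5981 mol
V = nRT/P = 0.5981 × 8.314 × 950.15 / 67.3 = 70.20 L

70.2 L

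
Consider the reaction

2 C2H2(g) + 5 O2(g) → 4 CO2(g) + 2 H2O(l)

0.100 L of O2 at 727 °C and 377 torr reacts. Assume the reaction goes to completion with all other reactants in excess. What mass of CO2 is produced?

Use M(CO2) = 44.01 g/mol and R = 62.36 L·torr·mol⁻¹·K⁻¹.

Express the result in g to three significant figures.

0.0213 g

n(O2) = PV/RT = (377 × 0.100) / (62.36 × 1000.15) = 0.0006045 mol
n(CO2) = (4/5) × 0.0006045 = 0.0004836 mol
m(CO2) = 0.0004836 × 44.01 = 0.02128 g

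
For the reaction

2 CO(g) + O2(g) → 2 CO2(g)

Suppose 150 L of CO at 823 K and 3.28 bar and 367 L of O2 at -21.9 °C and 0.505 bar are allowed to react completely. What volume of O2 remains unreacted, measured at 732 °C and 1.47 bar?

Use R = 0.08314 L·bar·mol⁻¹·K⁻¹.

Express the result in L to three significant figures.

n(CO) = PV/RT = (3.28 × 150) / (0.08314 × 823) = 7.190 mol
n(O2) = PV/RT = (0.505 × 367) / (0.08314 × 251.25) = 8.872 mol
For 7.190 mol CO, stoichiometry requires (1/2) × 7.190 = 3.595 mol O2; 8.872 mol is available, so CO is limiting.
n(O2) consumed = (1/2) × 7.190 = 3.595 mol; remaining = 8.872 − 3.595 = 5.277 mol
V(O2) = nRT/P = 5.277 × 0.08314 × 1005.15 / 1.47 = 300.0 L

300 L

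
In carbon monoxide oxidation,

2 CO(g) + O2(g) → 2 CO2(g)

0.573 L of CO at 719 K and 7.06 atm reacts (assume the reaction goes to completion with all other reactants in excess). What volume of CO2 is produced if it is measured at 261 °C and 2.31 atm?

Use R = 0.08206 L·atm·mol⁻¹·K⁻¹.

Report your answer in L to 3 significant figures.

1.30 L

n(CO) = PV/RT = (7.06 × 0.573) / (0.08206 × 719) = 0.06856 mol
n(CO2) = (2/2) × 0.06856 = 0.06856 mol
V = nRT/P = 0.06856 × 0.08206 × 534.15 / 2.31 = 1.301 L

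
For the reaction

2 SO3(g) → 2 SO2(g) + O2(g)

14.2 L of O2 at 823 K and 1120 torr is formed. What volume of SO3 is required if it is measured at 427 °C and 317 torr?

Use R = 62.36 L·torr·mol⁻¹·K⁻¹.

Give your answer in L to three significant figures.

n(O2) = PV/RT = (1120 × 14.2) / (62.36 × 823) = 0.3099 mol
n(SO3) = (2/1) × 0.3099 = 0.6198 mol
V = nRT/P = 0.6198 × 62.36 × 700.15 / 317 = 85.37 L

85.4 L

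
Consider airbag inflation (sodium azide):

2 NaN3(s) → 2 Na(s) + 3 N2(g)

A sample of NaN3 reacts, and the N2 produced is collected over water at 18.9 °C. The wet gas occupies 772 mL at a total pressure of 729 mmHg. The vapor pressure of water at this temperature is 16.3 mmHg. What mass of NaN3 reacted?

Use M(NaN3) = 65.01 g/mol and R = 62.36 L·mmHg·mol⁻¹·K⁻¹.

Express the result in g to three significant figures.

P(N2) = 729 − 16.3 = 712.7 mmHg
n(N2) = PV/RT = (712.7 × 0.7720) / (62.36 × 292.05) = 0.03021 mol
n(NaN3) = (2/3) × 0.03021 = 0.02014 mol
m(NaN3) = 0.02014 × 65.01 = 1.309 g

1.31 g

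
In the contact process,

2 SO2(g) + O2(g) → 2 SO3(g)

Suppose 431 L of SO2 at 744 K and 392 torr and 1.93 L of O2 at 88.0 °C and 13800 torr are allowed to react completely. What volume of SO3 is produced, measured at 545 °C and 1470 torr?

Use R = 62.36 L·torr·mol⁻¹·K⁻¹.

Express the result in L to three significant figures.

82.1 L

n(SO2) = PV/RT = (392 × 431) / (62.36 × 744) = 3.642 mol
n(O2) = PV/RT = (13800 × 1.93) / (62.36 × 361.15) = 1.183 mol
For 3.642 mol SO2, stoichiometry requires (1/2) × 3.642 = 1.821 mol O2; 1.183 mol is available, so O2 is limiting.
n(SO3) = (2/1) × 1.183 = 2.366 mol
V(SO3) = nRT/P = 2.366 × 62.36 × 818.15 / 1470 = 82.12 L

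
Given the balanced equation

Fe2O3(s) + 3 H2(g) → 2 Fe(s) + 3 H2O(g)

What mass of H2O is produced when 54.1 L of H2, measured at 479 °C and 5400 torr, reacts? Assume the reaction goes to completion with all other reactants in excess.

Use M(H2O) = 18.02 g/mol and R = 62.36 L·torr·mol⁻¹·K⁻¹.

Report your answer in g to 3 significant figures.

112 g

n(H2) = PV/RT = (5400 × 54.1) / (62.36 × 752.15) = 6.228 mol
n(H2O) = (3/3) × 6.228 = 6.228 mol
m(H2O) = 6.228 × 18.02 = 112.2 g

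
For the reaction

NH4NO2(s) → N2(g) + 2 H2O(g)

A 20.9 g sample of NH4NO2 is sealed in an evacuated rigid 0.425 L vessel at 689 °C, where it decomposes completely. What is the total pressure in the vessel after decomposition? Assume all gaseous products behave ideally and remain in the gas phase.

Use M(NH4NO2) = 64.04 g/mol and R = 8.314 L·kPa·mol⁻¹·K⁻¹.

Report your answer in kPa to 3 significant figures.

18400 kPa

n(NH4NO2) = 20.9 / 64.04 = 0.3264 mol
n(gas produced) = (3/1) × 0.3264 = 0.9792 mol
P = nRT/V = 0.9792 × 8.314 × 962.15 / 0.425 = 18430 kPa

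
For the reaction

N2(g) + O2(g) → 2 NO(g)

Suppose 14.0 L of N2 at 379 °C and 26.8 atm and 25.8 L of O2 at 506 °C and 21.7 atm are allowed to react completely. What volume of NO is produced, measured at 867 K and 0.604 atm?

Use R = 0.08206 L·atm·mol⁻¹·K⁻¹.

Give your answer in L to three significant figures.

1650 L

n(N2) = PV/RT = (26.8 × 14.0) / (0.08206 × 652.15) = 7.011 mol
n(O2) = PV/RT = (21.7 × 25.8) / (0.08206 × 779.15) = 8.756 mol
For 7.011 mol N2, stoichiometry requires (1/1) × 7.011 = 7.011 mol O2; 8.756 mol is available, so N2 is limiting.
n(NO) = (2/1) × 7.011 = 14.02 mol
V(NO) = nRT/P = 14.02 × 0.08206 × 867 / 0.604 = 1651 L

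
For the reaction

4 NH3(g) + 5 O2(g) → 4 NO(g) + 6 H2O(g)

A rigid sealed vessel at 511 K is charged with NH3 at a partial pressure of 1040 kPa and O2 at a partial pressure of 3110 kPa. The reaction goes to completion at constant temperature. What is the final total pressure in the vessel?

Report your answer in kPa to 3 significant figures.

4410 kPa

Because the vessel is rigid and T is held at 511 K, work the stoichiometry in partial pressures (P_i = n_iRT/V).
P(O2) required for 1040 kPa of NH3 = (5/4) × 1040 = 1300 kPa; available 3110 kPa, so NH3 is limiting.
P(O2) remaining = 3110 − (5/4) × 1040 = 1810 kPa
P(gaseous products) = (4+6)/4 × 1040 = 2600 kPa
P_total at 511 K = 1810 + 2600 = 4410 kPa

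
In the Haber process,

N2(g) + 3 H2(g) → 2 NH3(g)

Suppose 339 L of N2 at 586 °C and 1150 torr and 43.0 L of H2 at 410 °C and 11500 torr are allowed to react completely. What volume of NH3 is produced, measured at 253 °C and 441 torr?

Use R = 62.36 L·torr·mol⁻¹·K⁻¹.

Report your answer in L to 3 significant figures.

n(N2) = PV/RT = (1150 × 339) / (62.36 × 859.15) = 7.276 mol
n(H2) = PV/RT = (11500 × 43.0) / (62.36 × 683.15) = 11.61 mol
For 7.276 mol N2, stoichiometry requires (3/1) × 7.276 = 21.83 mol H2; 11.61 mol is available, so H2 is limiting.
n(NH3) = (2/3) × 11.61 = 7.740 mol
V(NH3) = nRT/P = 7.740 × 62.36 × 526.15 / 441 = 575.9 L

576 L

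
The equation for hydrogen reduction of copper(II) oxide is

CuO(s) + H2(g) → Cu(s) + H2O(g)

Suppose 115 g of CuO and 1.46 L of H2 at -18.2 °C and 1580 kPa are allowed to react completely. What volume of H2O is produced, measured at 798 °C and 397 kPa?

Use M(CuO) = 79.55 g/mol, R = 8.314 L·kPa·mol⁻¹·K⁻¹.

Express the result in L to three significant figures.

24.4 L

n(CuO) = 115 / 79.55 = 1.446 mol
n(H2) = PV/RT = (1580 × 1.46) / (8.314 × 254.95) = 1.088 mol
For 1.446 mol CuO, stoichiometry requires (1/1) × 1.446 = 1.446 mol H2; 1.088 mol is available, so H2 is limiting.
n(H2O) = (1/1) × 1.088 = 1.088 mol
V(H2O) = nRT/P = 1.088 × 8.314 × 1071.15 / 397 = 24.41 L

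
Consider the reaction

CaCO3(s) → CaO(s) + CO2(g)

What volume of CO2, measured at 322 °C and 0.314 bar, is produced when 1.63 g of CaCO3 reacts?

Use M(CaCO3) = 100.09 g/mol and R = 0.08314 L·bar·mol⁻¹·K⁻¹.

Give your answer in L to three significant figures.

2.57 L

n(CaCO3) = 1.630 / 100.09 = 0.01629 mol
n(CO2) = (1/1) × 0.01629 = 0.01629 mol
V = nRT/P = 0.01629 × 0.08314 × 595.15 / 0.314 = 2.567 L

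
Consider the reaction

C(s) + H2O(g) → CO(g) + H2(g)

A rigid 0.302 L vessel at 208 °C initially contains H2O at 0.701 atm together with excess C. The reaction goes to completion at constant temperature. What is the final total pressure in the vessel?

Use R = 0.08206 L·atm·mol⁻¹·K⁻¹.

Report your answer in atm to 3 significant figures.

Rigid vessel, constant T ⇒ P scales with total gas moles (1 → 2).
P_final = (2/1) × 0.701 = 1.402 atm

1.40 atm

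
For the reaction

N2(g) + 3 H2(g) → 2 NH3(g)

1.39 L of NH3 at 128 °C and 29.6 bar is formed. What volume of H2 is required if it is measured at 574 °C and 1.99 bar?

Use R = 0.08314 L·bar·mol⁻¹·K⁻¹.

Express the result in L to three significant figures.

65.5 L

n(NH3) = PV/RT = (29.6 × 1.39) / (0.08314 × 401.15) = 1.234 mol
n(H2) = (3/2) × 1.234 = 1.851 mol
V = nRT/P = 1.851 × 0.08314 × 847.15 / 1.99 = 65.51 L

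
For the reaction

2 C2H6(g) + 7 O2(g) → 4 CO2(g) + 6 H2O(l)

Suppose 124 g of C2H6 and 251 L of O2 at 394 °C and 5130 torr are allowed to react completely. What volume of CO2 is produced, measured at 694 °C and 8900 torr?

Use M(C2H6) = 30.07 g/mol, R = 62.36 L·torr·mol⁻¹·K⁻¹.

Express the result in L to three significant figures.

55.9 L

n(C2H6) = 124 / 30.07 = 4.124 mol
n(O2) = PV/RT = (5130 × 251) / (62.36 × 667.15) = 30.95 mol
For 4.124 mol C2H6, stoichiometry requires (7/2) × 4.124 = 14.43 mol O2; 30.95 mol is available, so C2H6 is limiting.
n(CO2) = (4/2) × 4.124 = 8.248 mol
V(CO2) = nRT/P = 8.248 × 62.36 × 967.15 / 8900 = 55.89 L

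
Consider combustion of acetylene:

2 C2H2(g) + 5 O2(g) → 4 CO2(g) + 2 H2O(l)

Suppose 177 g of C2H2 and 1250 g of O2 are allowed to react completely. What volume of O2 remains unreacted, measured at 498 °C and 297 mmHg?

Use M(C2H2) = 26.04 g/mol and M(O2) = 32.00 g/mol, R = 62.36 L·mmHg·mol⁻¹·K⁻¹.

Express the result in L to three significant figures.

n(C2H2) = 177 / 26.04 = 6.797 mol
n(O2) = 1250 / 32.00 = 39.06 mol
For 6.797 mol C2H2, stoichiometry requires (5/2) × 6.797 = 16.99 mol O2; 39.06 mol is available, so C2H2 is limiting.
n(O2) consumed = (5/2) × 6.797 = 16.99 mol; remaining = 39.06 − 16.99 = 22.07 mol
V(O2) = nRT/P = 22.07 × 62.36 × 771.15 / 297 = 3573 L

3570 L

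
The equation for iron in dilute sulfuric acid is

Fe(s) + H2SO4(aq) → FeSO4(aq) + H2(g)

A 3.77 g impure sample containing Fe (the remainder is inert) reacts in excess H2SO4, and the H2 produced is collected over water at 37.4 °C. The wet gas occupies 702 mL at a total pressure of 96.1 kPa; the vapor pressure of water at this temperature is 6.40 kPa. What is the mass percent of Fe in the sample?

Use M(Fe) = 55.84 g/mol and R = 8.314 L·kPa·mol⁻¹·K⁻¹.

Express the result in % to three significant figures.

P(H2) = 96.1 − 6.40 = 89.70 kPa
n(H2) = PV/RT = (89.70 × 0.7020) / (8.314 × 310.55) = 0.02439 mol
n(Fe) = (1/1) × 0.02439 = 0.02439 mol
m(Fe) = 0.02439 × 55.84 = 1.362 g
%Fe = 1.362 / 3.77 × 100 = 36.13%

36.1 %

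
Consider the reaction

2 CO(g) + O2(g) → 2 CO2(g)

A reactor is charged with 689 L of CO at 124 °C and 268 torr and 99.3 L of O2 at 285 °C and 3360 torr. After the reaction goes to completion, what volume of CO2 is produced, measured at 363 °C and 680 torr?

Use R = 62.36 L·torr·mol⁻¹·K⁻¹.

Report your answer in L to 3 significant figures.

n(CO) = PV/RT = (268 × 689) / (62.36 × 397.15) = 7.456 mol
n(O2) = PV/RT = (3360 × 99.3) / (62.36 × 558.15) = 9.586 mol
For 7.456 mol CO, stoichiometry requires (1/2) × 7.456 = 3.728 mol O2; 9.586 mol is available, so CO is limiting.
n(CO2) = (2/2) × 7.456 = 7.456 mol
V(CO2) = nRT/P = 7.456 × 62.36 × 636.15 / 680 = 435.0 L

435 L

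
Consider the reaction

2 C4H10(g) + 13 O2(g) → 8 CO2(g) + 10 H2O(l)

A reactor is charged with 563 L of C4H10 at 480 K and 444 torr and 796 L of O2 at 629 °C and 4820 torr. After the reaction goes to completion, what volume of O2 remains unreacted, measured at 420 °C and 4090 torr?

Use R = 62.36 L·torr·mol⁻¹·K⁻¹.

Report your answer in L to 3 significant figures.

147 L

n(C4H10) = PV/RT = (444 × 563) / (62.36 × 480) = 8.351 mol
n(O2) = PV/RT = (4820 × 796) / (62.36 × 902.15) = 68.20 mol
For 8.351 mol C4H10, stoichiometry requires (13/2) × 8.351 = 54.28 mol O2; 68.20 mol is available, so C4H10 is limiting.
n(O2) consumed = (13/2) × 8.351 = 54.28 mol; remaining = 68.20 − 54.28 = 13.92 mol
V(O2) = nRT/P = 13.92 × 62.36 × 693.15 / 4090 = 147.1 L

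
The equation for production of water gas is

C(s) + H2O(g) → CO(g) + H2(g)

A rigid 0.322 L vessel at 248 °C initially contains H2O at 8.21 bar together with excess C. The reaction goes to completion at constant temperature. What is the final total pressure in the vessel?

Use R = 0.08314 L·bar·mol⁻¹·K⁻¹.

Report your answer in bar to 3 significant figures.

16.4 bar

Since T and V are fixed, P_final/P_initial = n_final/n_initial = 2/1.
P_final = (2/1) × 8.21 = 16.42 bar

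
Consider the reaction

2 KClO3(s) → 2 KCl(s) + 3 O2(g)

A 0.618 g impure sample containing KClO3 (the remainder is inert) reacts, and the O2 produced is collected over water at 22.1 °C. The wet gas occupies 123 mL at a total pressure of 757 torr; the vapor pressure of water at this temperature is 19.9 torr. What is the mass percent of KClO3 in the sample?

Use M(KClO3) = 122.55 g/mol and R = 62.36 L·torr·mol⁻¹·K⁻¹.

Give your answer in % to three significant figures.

P(O2) = 757 − 19.9 = 737.1 torr
n(O2) = PV/RT = (737.1 × 0.1230) / (62.36 × 295.25) = 0.004924 mol
n(KClO3) = (2/3) × 0.004924 = 0.003283 mol
m(KClO3) = 0.003283 × 122.55 = 0.4023 g
%KClO3 = 0.4023 / 0.618 × 100 = 65.10%

65.1 %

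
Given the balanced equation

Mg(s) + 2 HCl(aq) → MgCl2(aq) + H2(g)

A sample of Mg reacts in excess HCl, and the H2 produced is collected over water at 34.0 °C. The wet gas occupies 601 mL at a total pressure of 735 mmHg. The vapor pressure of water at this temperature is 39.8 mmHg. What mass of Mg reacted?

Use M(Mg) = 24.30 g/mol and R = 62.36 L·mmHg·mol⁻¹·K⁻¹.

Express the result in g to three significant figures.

0.530 g

P(H2) = 735 − 39.8 = 695.2 mmHg
n(H2) = PV/RT = (695.2 × 0.6010) / (62.36 × 307.15) = 0.02181 mol
n(Mg) = (1/1) × 0.02181 = 0.02181 mol
m(Mg) = 0.02181 × 24.30 = 0.5300 g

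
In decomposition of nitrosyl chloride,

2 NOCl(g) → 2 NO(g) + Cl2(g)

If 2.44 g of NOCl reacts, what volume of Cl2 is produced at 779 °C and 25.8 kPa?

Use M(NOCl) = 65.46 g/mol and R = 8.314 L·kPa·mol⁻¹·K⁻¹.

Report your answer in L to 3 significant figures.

6.32 L

n(NOCl) = 2.440 / 65.46 = 0.03727 mol
n(Cl2) = (1/2) × 0.03727 = 0.01863 mol
V = nRT/P = 0.01863 × 8.314 × 1052.15 / 25.8 = 6.317 L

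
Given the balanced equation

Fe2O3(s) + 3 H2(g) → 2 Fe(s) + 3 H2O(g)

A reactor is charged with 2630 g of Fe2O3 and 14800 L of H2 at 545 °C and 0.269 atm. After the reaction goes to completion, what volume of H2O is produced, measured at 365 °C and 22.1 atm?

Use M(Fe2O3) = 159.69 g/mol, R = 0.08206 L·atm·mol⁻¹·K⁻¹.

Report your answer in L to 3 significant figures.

n(Fe2O3) = 2630 / 159.69 = 16.47 mol
n(H2) = PV/RT = (0.269 × 14800) / (0.08206 × 818.15) = 59.30 mol
For 16.47 mol Fe2O3, stoichiometry requires (3/1) × 16.47 = 49.41 mol H2; 59.30 mol is available, so Fe2O3 is limiting.
n(H2O) = (3/1) × 16.47 = 49.41 mol
V(H2O) = nRT/P = 49.41 × 0.08206 × 638.15 / 22.1 = 117.1 L

117 L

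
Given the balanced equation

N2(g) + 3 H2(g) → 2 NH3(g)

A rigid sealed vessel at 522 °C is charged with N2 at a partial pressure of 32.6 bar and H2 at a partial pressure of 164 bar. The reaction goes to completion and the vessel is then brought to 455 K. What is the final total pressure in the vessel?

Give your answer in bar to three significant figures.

75.2 bar

Because the vessel is rigid and T is held at 522 °C, work the stoichiometry in partial pressures (P_i = n_iRT/V).
P(H2) required for 32.6 bar of N2 = (3/1) × 32.6 = 97.80 bar; available 164 bar, so N2 is limiting.
P(H2) remaining = 164 − (3/1) × 32.6 = 66.20 bar
P(gaseous products) = (2)/1 × 32.6 = 65.20 bar
P_total at 522 °C = 66.20 + 65.20 = 131.4 bar
Scaling to 455 K: P = 131.4 × 455/795.15 = 75.19 bar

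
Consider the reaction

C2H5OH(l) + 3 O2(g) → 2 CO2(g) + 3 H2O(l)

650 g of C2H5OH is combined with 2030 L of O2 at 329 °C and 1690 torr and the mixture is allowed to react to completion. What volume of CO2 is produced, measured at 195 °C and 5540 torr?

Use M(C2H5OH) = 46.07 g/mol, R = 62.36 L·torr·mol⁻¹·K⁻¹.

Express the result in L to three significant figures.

n(C2H5OH) = 650 / 46.07 = 14.11 mol
n(O2) = PV/RT = (1690 × 2030) / (62.36 × 602.15) = 91.36 mol
For 14.11 mol C2H5OH, stoichiometry requires (3/1) × 14.11 = 42.33 mol O2; 91.36 mol is available, so C2H5OH is limiting.
n(CO2) = (2/1) × 14.11 = 28.22 mol
V(CO2) = nRT/P = 28.22 × 62.36 × 468.15 / 5540 = 148.7 L

149 L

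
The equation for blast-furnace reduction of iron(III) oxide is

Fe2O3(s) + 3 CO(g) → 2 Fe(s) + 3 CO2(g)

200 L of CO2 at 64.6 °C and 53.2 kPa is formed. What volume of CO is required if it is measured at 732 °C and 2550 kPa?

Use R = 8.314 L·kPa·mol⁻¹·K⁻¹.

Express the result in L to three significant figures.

12.4 L

n(CO2) = PV/RT = (53.2 × 200) / (8.314 × 337.75) = 3.789 mol
n(CO) = (3/3) × 3.789 = 3.789 mol
V = nRT/P = 3.789 × 8.314 × 1005.15 / 2550 = 12.42 L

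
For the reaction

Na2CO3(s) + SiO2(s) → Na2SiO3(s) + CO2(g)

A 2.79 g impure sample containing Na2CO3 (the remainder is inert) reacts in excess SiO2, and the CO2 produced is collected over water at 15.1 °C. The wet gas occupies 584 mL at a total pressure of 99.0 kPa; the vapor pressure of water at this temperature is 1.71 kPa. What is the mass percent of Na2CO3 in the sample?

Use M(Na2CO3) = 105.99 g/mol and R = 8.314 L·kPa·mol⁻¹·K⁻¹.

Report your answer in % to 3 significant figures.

90.1 %

P(CO2) = 99.0 − 1.71 = 97.29 kPa
n(CO2) = PV/RT = (97.29 × 0.5840) / (8.314 × 288.25) = 0.02371 mol
n(Na2CO3) = (1/1) × 0.02371 = 0.02371 mol
m(Na2CO3) = 0.02371 × 105.99 = 2.513 g
%Na2CO3 = 2.513 / 2.79 × 100 = 90.07%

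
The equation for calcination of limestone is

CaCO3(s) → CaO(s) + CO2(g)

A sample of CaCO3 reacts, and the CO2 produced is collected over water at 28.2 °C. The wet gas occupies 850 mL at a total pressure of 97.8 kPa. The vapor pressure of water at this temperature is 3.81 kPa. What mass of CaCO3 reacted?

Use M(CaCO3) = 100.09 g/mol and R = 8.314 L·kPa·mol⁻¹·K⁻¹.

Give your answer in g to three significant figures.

3.19 g

P(CO2) = 97.8 − 3.81 = 93.99 kPa
n(CO2) = PV/RT = (93.99 × 0.8500) / (8.314 × 301.35) = 0.03189 mol
n(CaCO3) = (1/1) × 0.03189 = 0.03189 mol
m(CaCO3) = 0.03189 × 100.09 = 3.192 g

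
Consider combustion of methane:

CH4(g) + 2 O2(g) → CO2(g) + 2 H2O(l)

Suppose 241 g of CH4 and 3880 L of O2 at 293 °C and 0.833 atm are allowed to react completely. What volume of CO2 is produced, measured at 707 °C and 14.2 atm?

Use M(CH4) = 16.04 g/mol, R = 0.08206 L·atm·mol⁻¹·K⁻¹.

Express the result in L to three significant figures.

n(CH4) = 241 / 16.04 = 15.02 mol
n(O2) = PV/RT = (0.833 × 3880) / (0.08206 × 566.15) = 69.57 mol
For 15.02 mol CH4, stoichiometry requires (2/1) × 15.02 = 30.04 mol O2; 69.57 mol is available, so CH4 is limiting.
n(CO2) = (1/1) × 15.02 = 15.02 mol
V(CO2) = nRT/P = 15.02 × 0.08206 × 980.15 / 14.2 = 85.08 L

85.1 L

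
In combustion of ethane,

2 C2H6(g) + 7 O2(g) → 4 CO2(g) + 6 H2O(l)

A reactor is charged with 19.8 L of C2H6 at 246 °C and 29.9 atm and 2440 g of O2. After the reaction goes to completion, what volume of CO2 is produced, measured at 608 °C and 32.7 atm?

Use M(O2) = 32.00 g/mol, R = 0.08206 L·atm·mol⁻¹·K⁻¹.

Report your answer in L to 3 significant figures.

n(C2H6) = PV/RT = (29.9 × 19.8) / (0.08206 × 519.15) = 13.90 mol
n(O2) = 2440 / 32.00 = 76.25 mol
For 13.90 mol C2H6, stoichiometry requires (7/2) × 13.90 = 48.65 mol O2; 76.25 mol is available, so C2H6 is limiting.
n(CO2) = (4/2) × 13.90 = 27.80 mol
V(CO2) = nRT/P = 27.80 × 0.08206 × 881.15 / 32.7 = 61.47 L

61.5 L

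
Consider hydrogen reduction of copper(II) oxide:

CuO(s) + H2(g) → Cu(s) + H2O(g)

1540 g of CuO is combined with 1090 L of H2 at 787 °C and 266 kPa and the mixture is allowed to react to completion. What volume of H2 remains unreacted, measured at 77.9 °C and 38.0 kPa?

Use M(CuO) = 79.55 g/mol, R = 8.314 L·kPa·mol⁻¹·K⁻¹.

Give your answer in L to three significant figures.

1040 L

n(CuO) = 1540 / 79.55 = 19.36 mol
n(H2) = PV/RT = (266 × 1090) / (8.314 × 1060.15) = 32.90 mol
For 19.36 mol CuO, stoichiometry requires (1/1) × 19.36 = 19.36 mol H2; 32.90 mol is available, so CuO is limiting.
n(H2) consumed = (1/1) × 19.36 = 19.36 mol; remaining = 32.90 − 19.36 = 13.54 mol
V(H2) = nRT/P = 13.54 × 8.314 × 351.05 / 38.0 = 1040 L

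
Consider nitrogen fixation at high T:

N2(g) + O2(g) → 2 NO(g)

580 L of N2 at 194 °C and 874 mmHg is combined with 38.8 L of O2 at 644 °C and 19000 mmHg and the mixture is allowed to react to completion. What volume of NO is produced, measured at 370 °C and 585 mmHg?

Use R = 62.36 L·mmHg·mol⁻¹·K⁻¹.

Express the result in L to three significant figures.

n(N2) = PV/RT = (874 × 580) / (62.36 × 467.15) = 17.40 mol
n(O2) = PV/RT = (19000 × 38.8) / (62.36 × 917.15) = 12.89 mol
For 17.40 mol N2, stoichiometry requires (1/1) × 17.40 = 17.40 mol O2; 12.89 mol is available, so O2 is limiting.
n(NO) = (2/1) × 12.89 = 25.78 mol
V(NO) = nRT/P = 25.78 × 62.36 × 643.15 / 585 = 1767 L

1770 L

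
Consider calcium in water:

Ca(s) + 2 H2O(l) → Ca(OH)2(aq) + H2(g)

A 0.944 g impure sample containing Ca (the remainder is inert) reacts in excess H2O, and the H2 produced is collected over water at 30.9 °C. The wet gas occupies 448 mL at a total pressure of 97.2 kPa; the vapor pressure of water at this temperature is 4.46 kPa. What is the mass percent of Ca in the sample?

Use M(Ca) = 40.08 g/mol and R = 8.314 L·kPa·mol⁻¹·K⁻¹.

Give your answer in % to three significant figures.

69.8 %

P(H2) = 97.2 − 4.46 = 92.74 kPa
n(H2) = PV/RT = (92.74 × 0.4480) / (8.314 × 304.05) = 0.01644 mol
n(Ca) = (1/1) × 0.01644 = 0.01644 mol
m(Ca) = 0.01644 × 40.08 = 0.6589 g
%Ca = 0.6589 / 0.944 × 100 = 69.80%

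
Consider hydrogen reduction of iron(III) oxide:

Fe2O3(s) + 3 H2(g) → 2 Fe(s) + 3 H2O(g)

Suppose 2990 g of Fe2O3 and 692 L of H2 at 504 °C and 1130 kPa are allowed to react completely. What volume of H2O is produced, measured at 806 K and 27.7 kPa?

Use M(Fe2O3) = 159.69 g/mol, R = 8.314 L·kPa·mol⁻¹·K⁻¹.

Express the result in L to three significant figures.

n(Fe2O3) = 2990 / 159.69 = 18.72 mol
n(H2) = PV/RT = (1130 × 692) / (8.314 × 777.15) = 121.0 mol
For 18.72 mol Fe2O3, stoichiometry requires (3/1) × 18.72 = 56.16 mol H2; 121.0 mol is available, so Fe2O3 is limiting.
n(H2O) = (3/1) × 18.72 = 56.16 mol
V(H2O) = nRT/P = 56.16 × 8.314 × 806 / 27.7 = 13590 L

13600 L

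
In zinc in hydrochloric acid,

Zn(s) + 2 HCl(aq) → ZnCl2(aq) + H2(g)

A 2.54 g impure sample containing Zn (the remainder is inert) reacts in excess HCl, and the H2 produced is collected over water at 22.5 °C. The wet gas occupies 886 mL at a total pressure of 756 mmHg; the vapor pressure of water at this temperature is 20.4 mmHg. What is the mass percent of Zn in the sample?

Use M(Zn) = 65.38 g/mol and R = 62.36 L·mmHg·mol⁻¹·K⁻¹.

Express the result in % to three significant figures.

91.0 %

P(H2) = 756 − 20.4 = 735.6 mmHg
n(H2) = PV/RT = (735.6 × 0.8860) / (62.36 × 295.65) = 0.03535 mol
n(Zn) = (1/1) × 0.03535 = 0.03535 mol
m(Zn) = 0.03535 × 65.38 = 2.311 g
%Zn = 2.311 / 2.54 × 100 = 90.98%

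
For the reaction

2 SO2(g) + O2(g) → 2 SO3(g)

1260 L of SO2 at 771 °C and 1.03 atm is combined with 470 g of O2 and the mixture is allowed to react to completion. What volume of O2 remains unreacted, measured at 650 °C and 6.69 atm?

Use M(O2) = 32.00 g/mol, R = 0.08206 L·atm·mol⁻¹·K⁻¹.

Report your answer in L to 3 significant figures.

80.6 L

n(SO2) = PV/RT = (1.03 × 1260) / (0.08206 × 1044.15) = 15.15 mol
n(O2) = 470 / 32.00 = 14.69 mol
For 15.15 mol SO2, stoichiometry requires (1/2) × 15.15 = 7.575 mol O2; 14.69 mol is available, so SO2 is limiting.
n(O2) consumed = (1/2) × 15.15 = 7.575 mol; remaining = 14.69 − 7.575 = 7.115 mol
V(O2) = nRT/P = 7.115 × 0.08206 × 923.15 / 6.69 = 80.57 L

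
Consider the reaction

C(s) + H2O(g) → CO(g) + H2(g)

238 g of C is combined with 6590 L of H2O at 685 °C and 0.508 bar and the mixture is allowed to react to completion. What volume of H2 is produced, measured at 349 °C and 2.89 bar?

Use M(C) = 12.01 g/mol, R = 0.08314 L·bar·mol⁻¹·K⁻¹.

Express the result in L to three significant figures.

n(C) = 238 / 12.01 = 19.82 mol
n(H2O) = PV/RT = (0.508 × 6590) / (0.08314 × 958.15) = 42.02 mol
For 19.82 mol C, stoichiometry requires (1/1) × 19.82 = 19.82 mol H2O; 42.02 mol is available, so C is limiting.
n(H2) = (1/1) × 19.82 = 19.82 mol
V(H2) = nRT/P = 19.82 × 0.08314 × 622.15 / 2.89 = 354.7 L

355 L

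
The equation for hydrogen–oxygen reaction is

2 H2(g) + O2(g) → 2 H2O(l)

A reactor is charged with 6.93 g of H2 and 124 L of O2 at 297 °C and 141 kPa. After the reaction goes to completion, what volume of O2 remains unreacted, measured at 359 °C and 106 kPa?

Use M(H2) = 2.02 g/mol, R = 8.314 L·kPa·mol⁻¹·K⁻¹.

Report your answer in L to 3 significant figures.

97.8 L

n(H2) = 6.93 / 2.02 = 3.431 mol
n(O2) = PV/RT = (141 × 124) / (8.314 × 570.15) = 3.688 mol
For 3.431 mol H2, stoichiometry requires (1/2) × 3.431 = 1.716 mol O2; 3.688 mol is available, so H2 is limiting.
n(O2) consumed = (1/2) × 3.431 = 1.716 mol; remaining = 3.688 − 1.716 = 1.972 mol
V(O2) = nRT/P = 1.972 × 8.314 × 632.15 / 106 = 97.78 L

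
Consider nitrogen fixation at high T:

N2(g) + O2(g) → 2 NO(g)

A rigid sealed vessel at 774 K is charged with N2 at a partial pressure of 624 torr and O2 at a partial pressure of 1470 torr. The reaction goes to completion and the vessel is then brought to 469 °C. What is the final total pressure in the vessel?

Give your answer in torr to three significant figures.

2010 torr

At constant V, partial pressures at 774 K are proportional to moles, so apply stoichiometry directly to pressures.
P(O2) required for 624 torr of N2 = (1/1) × 624 = 624.0 torr; available 1470 torr, so N2 is limiting.
P(O2) remaining = 1470 − (1/1) × 624 = 846.0 torr
P(gaseous products) = (2)/1 × 624 = 1248 torr
P_total at 774 K = 846.0 + 1248 = 2094 torr
Scaling to 469 °C: P = 2094 × 742.15/774 = 2008 torr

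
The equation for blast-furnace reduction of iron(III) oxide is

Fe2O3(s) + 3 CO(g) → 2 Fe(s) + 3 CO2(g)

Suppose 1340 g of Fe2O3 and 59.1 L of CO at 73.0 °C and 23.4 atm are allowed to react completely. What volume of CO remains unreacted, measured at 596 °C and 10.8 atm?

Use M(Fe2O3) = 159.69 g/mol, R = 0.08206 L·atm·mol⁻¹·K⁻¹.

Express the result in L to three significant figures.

155 L

n(Fe2O3) = 1340 / 159.69 = 8.391 mol
n(CO) = PV/RT = (23.4 × 59.1) / (0.08206 × 346.15) = 48.69 mol
For 8.391 mol Fe2O3, stoichiometry requires (3/1) × 8.391 = 25.17 mol CO; 48.69 mol is available, so Fe2O3 is limiting.
n(CO) consumed = (3/1) × 8.391 = 25.17 mol; remaining = 48.69 − 25.17 = 23.52 mol
V(CO) = nRT/P = 23.52 × 0.08206 × 869.15 / 10.8 = 155.3 L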